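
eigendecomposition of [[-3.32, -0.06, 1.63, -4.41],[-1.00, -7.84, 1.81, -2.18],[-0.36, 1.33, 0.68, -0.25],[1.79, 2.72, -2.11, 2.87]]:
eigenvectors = [[0.19, -0.94, 0.73, -0.76], [-0.93, 0.01, 0.11, -0.08], [0.17, -0.12, 0.18, -0.01], [0.25, 0.31, -0.64, 0.65]]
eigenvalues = [-7.38, -1.65, 0.95, 0.47]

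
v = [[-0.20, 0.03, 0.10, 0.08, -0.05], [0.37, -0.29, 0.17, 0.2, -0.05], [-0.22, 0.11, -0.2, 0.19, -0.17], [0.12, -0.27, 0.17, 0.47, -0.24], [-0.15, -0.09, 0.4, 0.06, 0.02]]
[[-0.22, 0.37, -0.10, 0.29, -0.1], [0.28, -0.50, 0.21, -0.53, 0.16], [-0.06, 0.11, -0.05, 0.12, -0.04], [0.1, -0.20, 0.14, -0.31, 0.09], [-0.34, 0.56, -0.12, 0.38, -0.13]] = v @ [[0.52, -0.87, 0.25, -0.71, 0.23],[-0.86, 1.54, -0.62, 1.57, -0.49],[-0.84, 1.39, -0.33, 1.01, -0.33],[-0.11, 0.18, -0.05, 0.14, -0.05],[0.01, 0.02, -0.09, 0.17, -0.05]]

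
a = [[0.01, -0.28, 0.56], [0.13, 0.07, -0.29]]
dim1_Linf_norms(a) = [0.56, 0.29]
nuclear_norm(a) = 0.83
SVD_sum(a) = [[-0.04, -0.25, 0.57], [0.02, 0.12, -0.27]] + [[0.05, -0.03, -0.01], [0.11, -0.05, -0.02]]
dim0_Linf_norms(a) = [0.13, 0.28, 0.56]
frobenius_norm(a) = 0.71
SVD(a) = [[-0.9, 0.44], [0.44, 0.9]] @ diag([0.6924591501454516, 0.13601590120217283]) @ [[0.07, 0.41, -0.91], [0.89, -0.43, -0.13]]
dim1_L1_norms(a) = [0.85, 0.49]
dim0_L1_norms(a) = [0.14, 0.35, 0.85]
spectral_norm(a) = 0.69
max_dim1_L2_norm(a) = 0.63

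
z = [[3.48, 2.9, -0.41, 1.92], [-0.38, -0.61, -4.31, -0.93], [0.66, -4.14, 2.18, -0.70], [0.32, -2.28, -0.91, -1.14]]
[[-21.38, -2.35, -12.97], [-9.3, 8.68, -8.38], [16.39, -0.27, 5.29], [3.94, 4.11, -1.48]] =z@[[-2.71, 0.11, -2.77], [-2.41, -0.73, -0.34], [3.15, -1.77, 2.39], [-1.91, -0.7, -0.71]]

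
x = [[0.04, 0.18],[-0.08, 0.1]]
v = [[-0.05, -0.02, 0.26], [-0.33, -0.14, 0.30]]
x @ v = [[-0.06, -0.03, 0.06], [-0.03, -0.01, 0.01]]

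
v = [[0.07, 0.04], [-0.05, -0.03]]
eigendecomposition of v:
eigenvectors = [[0.82, -0.48], [-0.57, 0.88]]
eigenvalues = [0.04, -0.0]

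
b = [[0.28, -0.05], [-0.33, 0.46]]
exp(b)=[[1.33, -0.07], [-0.48, 1.60]]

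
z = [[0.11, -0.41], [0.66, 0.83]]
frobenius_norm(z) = 1.14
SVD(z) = [[0.26,-0.97], [-0.97,-0.26]] @ diag([1.09321107564383, 0.3310431151521809]) @ [[-0.56, -0.83], [-0.83, 0.56]]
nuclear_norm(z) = 1.42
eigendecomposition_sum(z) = [[0.05+0.41j, -0.21+0.26j], [(0.33-0.41j), (0.42-0.04j)]] + [[(0.05-0.41j), (-0.21-0.26j)], [0.33+0.41j, 0.42+0.04j]]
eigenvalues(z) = [(0.47+0.38j), (0.47-0.38j)]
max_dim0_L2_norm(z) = 0.93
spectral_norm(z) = 1.09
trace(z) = 0.94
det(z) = 0.36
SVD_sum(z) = [[-0.16, -0.23], [0.59, 0.88]] + [[0.27, -0.18],[0.07, -0.05]]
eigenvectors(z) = [[0.43-0.45j, (0.43+0.45j)], [(-0.79+0j), -0.79-0.00j]]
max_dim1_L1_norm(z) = 1.49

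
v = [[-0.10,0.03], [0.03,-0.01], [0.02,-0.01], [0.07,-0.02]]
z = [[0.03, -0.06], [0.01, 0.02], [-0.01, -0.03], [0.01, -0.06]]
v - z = [[-0.13, 0.09], [0.02, -0.03], [0.03, 0.02], [0.06, 0.04]]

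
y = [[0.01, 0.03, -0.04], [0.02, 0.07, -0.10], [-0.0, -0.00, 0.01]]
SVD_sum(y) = [[0.01,0.03,-0.04], [0.02,0.07,-0.10], [-0.00,-0.00,0.01]] + [[0.00, 0.00, 0.00], [-0.0, -0.00, -0.00], [0.00, 0.0, 0.0]] + [[0.0,  -0.0,  -0.00], [-0.0,  0.00,  0.0], [-0.0,  0.0,  0.0]]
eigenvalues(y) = [0.0, 0.08, 0.01]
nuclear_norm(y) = 0.14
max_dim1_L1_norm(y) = 0.19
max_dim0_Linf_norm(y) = 0.1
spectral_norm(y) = 0.13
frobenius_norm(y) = 0.13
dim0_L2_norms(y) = [0.02, 0.08, 0.11]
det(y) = 0.00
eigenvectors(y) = [[-0.96, -0.40, 0.51],[0.28, -0.92, 0.69],[0.0, 0.0, 0.51]]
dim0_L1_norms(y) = [0.03, 0.1, 0.15]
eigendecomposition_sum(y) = [[0.0, -0.0, -0.0], [-0.0, 0.0, 0.00], [0.0, 0.00, 0.0]] + [[0.01, 0.03, -0.05], [0.02, 0.07, -0.11], [0.00, 0.0, 0.0]] + [[0.0, 0.00, 0.01], [0.0, 0.00, 0.01], [0.00, 0.00, 0.01]]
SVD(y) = [[-0.38, 0.31, -0.87], [-0.92, -0.07, 0.38], [0.06, 0.95, 0.31]] @ diag([0.13401460301395995, 0.006216542288919935, 0.0012003253645589975]) @ [[-0.17, -0.57, 0.81], [0.29, 0.75, 0.59], [-0.94, 0.33, 0.04]]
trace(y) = 0.09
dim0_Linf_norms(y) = [0.02, 0.07, 0.1]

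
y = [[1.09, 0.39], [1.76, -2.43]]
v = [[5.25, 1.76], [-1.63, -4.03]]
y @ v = [[5.09, 0.35], [13.2, 12.89]]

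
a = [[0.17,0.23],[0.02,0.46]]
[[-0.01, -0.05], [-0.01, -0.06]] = a @[[-0.02, -0.12], [-0.03, -0.13]]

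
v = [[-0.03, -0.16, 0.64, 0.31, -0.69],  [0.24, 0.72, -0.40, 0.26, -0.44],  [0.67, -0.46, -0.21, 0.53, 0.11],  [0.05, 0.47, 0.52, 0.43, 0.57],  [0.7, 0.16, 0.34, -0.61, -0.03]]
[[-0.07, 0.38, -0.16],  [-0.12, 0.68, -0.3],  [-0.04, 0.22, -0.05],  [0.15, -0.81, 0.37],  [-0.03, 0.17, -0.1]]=v @ [[-0.07, 0.38, -0.15], [0.01, -0.02, -0.01], [0.08, -0.44, 0.19], [0.01, -0.05, 0.07], [0.18, -1.00, 0.45]]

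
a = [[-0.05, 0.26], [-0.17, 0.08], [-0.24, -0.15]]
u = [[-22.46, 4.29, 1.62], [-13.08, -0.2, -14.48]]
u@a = [[0.00,-5.74], [4.16,-1.24]]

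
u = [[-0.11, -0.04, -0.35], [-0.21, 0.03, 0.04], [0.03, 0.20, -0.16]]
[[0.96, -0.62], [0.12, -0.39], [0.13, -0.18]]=u @[[-1.16,2.03], [-0.98,-0.26], [-2.27,1.16]]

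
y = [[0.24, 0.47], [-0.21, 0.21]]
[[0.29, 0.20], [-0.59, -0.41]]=y @ [[2.27,1.59], [-0.54,-0.38]]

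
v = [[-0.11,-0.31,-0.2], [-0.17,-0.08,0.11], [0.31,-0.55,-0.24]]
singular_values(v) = [0.74, 0.3, 0.14]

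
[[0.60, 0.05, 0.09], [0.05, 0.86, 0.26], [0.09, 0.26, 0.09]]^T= [[0.6,0.05,0.09], [0.05,0.86,0.26], [0.09,0.26,0.09]]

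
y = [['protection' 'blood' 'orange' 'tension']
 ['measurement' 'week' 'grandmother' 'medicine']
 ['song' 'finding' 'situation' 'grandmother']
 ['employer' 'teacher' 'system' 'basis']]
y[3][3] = 'basis'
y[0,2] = 'orange'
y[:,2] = ['orange', 'grandmother', 'situation', 'system']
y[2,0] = 'song'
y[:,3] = ['tension', 'medicine', 'grandmother', 'basis']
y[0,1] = 'blood'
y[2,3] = 'grandmother'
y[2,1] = 'finding'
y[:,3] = ['tension', 'medicine', 'grandmother', 'basis']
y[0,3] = 'tension'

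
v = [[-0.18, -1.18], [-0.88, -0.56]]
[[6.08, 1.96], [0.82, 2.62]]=v @ [[2.60,-2.13], [-5.55,-1.34]]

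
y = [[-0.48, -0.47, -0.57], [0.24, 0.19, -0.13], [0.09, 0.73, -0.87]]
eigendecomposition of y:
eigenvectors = [[(-0.81+0j), -0.81-0.00j, (0.78+0j)], [0.25+0.38j, (0.25-0.38j), -0.10+0.00j], [(0.28+0.24j), (0.28-0.24j), (0.62+0j)]]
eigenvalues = [(-0.14+0.39j), (-0.14-0.39j), (-0.87+0j)]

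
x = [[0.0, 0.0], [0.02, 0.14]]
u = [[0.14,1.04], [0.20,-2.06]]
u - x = [[0.14, 1.04], [0.18, -2.2]]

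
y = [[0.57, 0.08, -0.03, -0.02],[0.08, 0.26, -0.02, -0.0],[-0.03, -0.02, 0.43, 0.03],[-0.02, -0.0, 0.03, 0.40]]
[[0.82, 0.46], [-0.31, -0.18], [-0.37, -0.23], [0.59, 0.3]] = y@ [[1.69, 0.95], [-1.79, -1.04], [-0.95, -0.58], [1.63, 0.84]]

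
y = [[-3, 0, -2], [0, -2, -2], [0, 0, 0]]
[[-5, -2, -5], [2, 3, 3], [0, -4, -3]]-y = [[-2, -2, -3], [2, 5, 5], [0, -4, -3]]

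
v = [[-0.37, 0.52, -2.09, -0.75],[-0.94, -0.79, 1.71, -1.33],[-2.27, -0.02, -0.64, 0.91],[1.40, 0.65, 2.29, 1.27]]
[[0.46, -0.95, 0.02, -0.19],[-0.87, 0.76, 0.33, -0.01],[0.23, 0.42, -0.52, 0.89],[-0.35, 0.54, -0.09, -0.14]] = v@[[0.07, -0.2, 0.12, -0.27], [-0.01, -0.32, -0.07, -0.17], [-0.31, 0.34, 0.04, -0.01], [0.21, 0.2, -0.24, 0.29]]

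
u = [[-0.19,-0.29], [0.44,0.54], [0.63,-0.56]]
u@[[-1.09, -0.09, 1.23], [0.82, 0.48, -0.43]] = [[-0.03,-0.12,-0.11], [-0.04,0.22,0.31], [-1.15,-0.33,1.02]]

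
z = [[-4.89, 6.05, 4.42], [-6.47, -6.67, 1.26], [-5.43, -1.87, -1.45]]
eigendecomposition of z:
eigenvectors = [[(-0.69+0j), (-0.69-0j), 0.40+0.00j], [0.05-0.56j, 0.05+0.56j, (-0.46+0j)], [(-0.07-0.45j), -0.07+0.45j, (0.79+0j)]]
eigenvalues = [(-4.93+7.72j), (-4.93-7.72j), (-3.14+0j)]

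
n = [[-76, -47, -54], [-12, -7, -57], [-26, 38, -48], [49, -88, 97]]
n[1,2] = -57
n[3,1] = -88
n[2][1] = 38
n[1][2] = -57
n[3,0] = 49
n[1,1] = -7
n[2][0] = -26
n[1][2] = -57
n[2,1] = 38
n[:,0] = [-76, -12, -26, 49]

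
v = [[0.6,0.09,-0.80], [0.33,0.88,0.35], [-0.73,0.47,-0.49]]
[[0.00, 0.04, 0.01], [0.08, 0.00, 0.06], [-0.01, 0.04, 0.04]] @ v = [[0.01, 0.04, 0.01], [0.00, 0.04, -0.09], [-0.02, 0.05, 0.00]]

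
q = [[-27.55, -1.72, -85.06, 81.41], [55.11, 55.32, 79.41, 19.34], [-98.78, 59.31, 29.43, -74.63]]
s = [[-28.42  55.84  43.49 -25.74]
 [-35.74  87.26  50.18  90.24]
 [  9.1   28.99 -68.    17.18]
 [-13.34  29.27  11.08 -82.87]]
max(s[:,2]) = 50.18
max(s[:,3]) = 90.24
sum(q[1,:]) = 209.18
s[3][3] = -82.87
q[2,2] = 29.43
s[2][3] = 17.18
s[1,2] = 50.18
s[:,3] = [-25.74, 90.24, 17.18, -82.87]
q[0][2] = -85.06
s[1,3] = 90.24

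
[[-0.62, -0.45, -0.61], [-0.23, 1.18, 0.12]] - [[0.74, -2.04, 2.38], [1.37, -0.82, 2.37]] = [[-1.36, 1.59, -2.99], [-1.6, 2.00, -2.25]]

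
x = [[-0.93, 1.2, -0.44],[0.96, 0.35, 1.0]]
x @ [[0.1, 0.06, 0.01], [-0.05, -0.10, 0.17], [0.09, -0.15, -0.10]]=[[-0.19, -0.11, 0.24],[0.17, -0.13, -0.03]]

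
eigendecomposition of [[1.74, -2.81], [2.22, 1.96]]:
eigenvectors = [[(0.75+0j), (0.75-0j)], [-0.03-0.66j, (-0.03+0.66j)]]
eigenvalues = [(1.85+2.5j), (1.85-2.5j)]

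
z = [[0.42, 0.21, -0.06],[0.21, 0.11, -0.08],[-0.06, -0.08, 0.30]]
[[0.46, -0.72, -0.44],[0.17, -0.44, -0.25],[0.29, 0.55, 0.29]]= z @ [[1.75, -1.69, -0.04], [-0.98, 0.38, -1.89], [1.07, 1.58, 0.46]]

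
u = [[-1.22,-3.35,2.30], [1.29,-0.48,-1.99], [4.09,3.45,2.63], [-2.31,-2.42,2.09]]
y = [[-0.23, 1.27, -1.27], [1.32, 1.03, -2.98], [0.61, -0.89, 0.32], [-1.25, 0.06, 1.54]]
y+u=[[-1.45, -2.08, 1.03],[2.61, 0.55, -4.97],[4.7, 2.56, 2.95],[-3.56, -2.36, 3.63]]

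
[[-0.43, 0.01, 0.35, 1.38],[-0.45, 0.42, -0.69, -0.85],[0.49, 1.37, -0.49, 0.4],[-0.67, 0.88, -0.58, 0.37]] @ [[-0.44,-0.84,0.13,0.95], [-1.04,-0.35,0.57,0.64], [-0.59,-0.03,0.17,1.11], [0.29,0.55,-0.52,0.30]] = [[0.37, 1.11, -0.71, 0.40], [-0.08, -0.22, 0.51, -1.18], [-1.24, -0.66, 0.55, 0.92], [-0.17, 0.48, 0.12, -0.61]]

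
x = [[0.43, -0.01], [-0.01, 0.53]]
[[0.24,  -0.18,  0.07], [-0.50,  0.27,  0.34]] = x @[[0.53, -0.41, 0.18], [-0.94, 0.50, 0.64]]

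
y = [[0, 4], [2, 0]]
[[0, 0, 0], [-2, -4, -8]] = y @ [[-1, -2, -4], [0, 0, 0]]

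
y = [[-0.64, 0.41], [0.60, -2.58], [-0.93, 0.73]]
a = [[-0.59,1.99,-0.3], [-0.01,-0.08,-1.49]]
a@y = [[1.85,-5.6], [1.34,-0.89]]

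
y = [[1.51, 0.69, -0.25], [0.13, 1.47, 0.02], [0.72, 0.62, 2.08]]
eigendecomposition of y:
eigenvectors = [[(0.24-0.34j), 0.24+0.34j, (0.81+0j)], [-0.03-0.08j, -0.03+0.08j, -0.44+0.00j], [(-0.9+0j), -0.90-0.00j, (-0.37+0j)]]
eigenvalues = [(1.91+0.32j), (1.91-0.32j), (1.25+0j)]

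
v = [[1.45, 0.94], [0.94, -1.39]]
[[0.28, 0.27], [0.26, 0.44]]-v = [[-1.17, -0.67], [-0.68, 1.83]]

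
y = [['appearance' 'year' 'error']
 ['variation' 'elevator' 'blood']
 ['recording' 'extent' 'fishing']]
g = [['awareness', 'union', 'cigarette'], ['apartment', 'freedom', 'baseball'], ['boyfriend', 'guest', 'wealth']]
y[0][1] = 'year'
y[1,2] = 'blood'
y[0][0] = 'appearance'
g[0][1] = 'union'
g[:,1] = ['union', 'freedom', 'guest']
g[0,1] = 'union'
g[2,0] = 'boyfriend'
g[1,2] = 'baseball'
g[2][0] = 'boyfriend'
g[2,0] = 'boyfriend'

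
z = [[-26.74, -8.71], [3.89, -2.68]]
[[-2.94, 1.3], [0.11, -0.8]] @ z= [[83.67, 22.12], [-6.05, 1.19]]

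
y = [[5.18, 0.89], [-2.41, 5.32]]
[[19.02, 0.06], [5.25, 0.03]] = y@[[3.25, 0.01], [2.46, 0.01]]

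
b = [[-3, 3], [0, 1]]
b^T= [[-3, 0], [3, 1]]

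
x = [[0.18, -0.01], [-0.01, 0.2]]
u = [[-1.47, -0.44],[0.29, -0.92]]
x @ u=[[-0.27, -0.07], [0.07, -0.18]]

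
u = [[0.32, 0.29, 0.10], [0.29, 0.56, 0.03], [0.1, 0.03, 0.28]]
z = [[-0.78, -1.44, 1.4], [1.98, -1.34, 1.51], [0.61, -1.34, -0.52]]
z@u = [[-0.53, -0.99, 0.27],  [0.4, -0.13, 0.58],  [-0.25, -0.59, -0.12]]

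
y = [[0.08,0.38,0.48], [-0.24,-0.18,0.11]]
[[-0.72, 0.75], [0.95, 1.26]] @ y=[[-0.24, -0.41, -0.26], [-0.23, 0.13, 0.59]]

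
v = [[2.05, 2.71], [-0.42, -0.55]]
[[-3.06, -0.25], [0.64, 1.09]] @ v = [[-6.17, -8.16],[0.85, 1.13]]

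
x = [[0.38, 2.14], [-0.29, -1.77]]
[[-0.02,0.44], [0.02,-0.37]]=x @ [[-0.06, -0.07],[0.0, 0.22]]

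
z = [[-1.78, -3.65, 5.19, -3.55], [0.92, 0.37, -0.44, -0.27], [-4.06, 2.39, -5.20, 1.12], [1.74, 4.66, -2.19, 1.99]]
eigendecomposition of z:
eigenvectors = [[(-0.66+0j), -0.66-0.00j, 0.30+0.12j, (0.3-0.12j)], [0.12+0.12j, 0.12-0.12j, -0.38j, 0.00+0.38j], [0.39-0.50j, (0.39+0.5j), (-0.44-0.12j), (-0.44+0.12j)], [(0.36-0.02j), 0.36+0.02j, -0.73+0.00j, -0.73-0.00j]]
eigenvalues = [(-2.25+4.49j), (-2.25-4.49j), (-0.06+1.76j), (-0.06-1.76j)]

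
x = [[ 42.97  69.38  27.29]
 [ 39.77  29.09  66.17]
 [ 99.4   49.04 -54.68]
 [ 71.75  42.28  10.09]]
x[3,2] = 10.09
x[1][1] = 29.09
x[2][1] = 49.04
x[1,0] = 39.77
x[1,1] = 29.09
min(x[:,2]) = -54.68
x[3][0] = 71.75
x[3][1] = 42.28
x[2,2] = -54.68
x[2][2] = -54.68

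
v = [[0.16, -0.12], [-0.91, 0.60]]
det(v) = -0.013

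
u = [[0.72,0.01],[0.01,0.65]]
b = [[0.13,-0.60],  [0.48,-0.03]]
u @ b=[[0.10, -0.43], [0.31, -0.03]]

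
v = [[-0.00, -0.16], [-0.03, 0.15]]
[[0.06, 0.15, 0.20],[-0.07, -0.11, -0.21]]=v@ [[0.37, -0.97, 0.9], [-0.37, -0.92, -1.25]]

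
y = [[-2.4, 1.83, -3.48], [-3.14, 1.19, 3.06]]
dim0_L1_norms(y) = [5.54, 3.02, 6.54]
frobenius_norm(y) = 6.47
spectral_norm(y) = 4.68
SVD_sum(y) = [[-0.06,0.62,-3.72], [0.04,-0.46,2.74]] + [[-2.34, 1.21, 0.24], [-3.18, 1.65, 0.32]]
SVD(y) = [[-0.81, 0.59], [0.59, 0.81]] @ diag([4.680634173477655, 4.4665718100208744]) @ [[0.01, -0.16, 0.99],[-0.88, 0.46, 0.09]]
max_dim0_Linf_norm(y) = 3.48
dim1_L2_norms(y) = [4.61, 4.54]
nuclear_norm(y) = 9.15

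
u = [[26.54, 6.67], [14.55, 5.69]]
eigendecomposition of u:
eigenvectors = [[0.86, -0.26], [0.51, 0.97]]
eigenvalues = [30.46, 1.77]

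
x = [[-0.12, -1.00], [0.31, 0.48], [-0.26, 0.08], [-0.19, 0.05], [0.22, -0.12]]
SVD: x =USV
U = [[-0.88, -0.18], [0.47, -0.44], [0.02, 0.58], [0.01, 0.42], [-0.06, -0.51]]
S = [1.14, 0.47]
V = [[0.2, 0.98], [-0.98, 0.20]]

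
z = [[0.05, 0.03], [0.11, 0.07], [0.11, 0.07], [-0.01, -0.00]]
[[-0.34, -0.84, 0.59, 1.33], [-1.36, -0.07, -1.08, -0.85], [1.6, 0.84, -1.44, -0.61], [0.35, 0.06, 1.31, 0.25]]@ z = [[-0.06, -0.03], [-0.19, -0.12], [0.02, 0.01], [0.17, 0.11]]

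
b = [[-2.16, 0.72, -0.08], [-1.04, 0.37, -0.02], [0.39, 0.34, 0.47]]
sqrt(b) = [[(-0.01+1.61j), 0.01-0.54j, -0.02+0.05j], [-0.05+0.77j, 0.10-0.26j, (0.02+0.02j)], [-0.16-0.39j, 0.68+0.13j, 0.66-0.01j]]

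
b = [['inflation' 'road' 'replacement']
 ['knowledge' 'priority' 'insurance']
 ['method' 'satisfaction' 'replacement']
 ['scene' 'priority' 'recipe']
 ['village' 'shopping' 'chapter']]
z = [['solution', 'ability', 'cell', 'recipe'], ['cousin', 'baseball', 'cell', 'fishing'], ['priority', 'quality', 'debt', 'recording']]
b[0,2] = 'replacement'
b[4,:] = ['village', 'shopping', 'chapter']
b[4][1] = 'shopping'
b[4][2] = 'chapter'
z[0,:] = ['solution', 'ability', 'cell', 'recipe']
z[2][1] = 'quality'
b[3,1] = 'priority'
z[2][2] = 'debt'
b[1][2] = 'insurance'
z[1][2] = 'cell'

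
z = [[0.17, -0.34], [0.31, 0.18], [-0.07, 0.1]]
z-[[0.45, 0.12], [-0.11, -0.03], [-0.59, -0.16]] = [[-0.28, -0.46], [0.42, 0.21], [0.52, 0.26]]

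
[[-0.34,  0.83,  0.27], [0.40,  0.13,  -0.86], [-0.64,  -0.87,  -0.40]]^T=[[-0.34, 0.40, -0.64],[0.83, 0.13, -0.87],[0.27, -0.86, -0.40]]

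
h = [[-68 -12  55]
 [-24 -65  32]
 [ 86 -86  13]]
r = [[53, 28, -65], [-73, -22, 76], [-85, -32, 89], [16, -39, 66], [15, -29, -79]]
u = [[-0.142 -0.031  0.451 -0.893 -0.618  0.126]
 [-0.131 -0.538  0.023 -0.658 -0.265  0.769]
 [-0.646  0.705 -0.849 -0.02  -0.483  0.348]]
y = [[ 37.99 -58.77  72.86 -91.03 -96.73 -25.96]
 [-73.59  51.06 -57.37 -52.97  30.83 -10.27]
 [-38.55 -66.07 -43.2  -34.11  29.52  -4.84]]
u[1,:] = [-0.131, -0.538, 0.023, -0.658, -0.265, 0.769]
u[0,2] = 0.451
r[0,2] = -65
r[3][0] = 16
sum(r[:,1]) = -94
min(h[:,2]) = 13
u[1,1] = -0.538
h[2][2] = 13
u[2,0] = -0.646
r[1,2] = 76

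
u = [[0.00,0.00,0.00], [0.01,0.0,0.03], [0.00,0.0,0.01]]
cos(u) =[[1.00, 0.00, 0.00], [0.00, 1.0, -0.00], [0.00, 0.0, 1.00]]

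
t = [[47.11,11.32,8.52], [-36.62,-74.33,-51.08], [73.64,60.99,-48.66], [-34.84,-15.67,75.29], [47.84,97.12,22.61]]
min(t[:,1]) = -74.33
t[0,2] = 8.52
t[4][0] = 47.84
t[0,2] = 8.52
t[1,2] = -51.08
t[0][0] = 47.11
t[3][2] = 75.29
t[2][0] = 73.64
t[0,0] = 47.11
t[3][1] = -15.67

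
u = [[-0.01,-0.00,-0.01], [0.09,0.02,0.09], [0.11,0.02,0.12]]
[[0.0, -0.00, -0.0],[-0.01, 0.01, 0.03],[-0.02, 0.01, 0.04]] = u @ [[0.1, -0.06, 0.02], [-0.35, -0.04, -0.17], [-0.18, 0.14, 0.31]]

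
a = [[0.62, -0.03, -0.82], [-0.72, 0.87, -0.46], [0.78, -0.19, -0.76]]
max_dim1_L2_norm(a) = 1.22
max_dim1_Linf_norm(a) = 0.87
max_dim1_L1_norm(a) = 2.05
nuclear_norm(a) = 2.72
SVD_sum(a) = [[0.73, -0.29, -0.54], [-0.43, 0.17, 0.31], [0.83, -0.33, -0.61]] + [[-0.11, 0.26, -0.28], [-0.29, 0.70, -0.77], [-0.06, 0.13, -0.15]] + [[-0.0, -0.00, -0.00], [0.00, 0.0, 0.0], [0.00, 0.0, 0.00]]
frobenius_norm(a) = 1.94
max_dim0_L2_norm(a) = 1.23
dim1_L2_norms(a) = [1.03, 1.22, 1.11]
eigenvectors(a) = [[0.11+0.00j, (0.58-0.03j), (0.58+0.03j)], [0.99+0.00j, 0.68+0.00j, 0.68-0.00j], [(-0.06+0j), (0.44-0.08j), (0.44+0.08j)]]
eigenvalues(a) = [(0.82+0j), (-0.04+0.08j), (-0.04-0.08j)]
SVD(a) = [[-0.61, -0.34, -0.71], [0.36, -0.92, 0.13], [-0.70, -0.18, 0.69]] @ diag([1.5449951902597079, 1.174595068156719, 0.004035831547824973]) @ [[-0.77, 0.3, 0.56], [0.27, -0.65, 0.71], [0.58, 0.70, 0.42]]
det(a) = 0.01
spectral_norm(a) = 1.54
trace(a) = 0.73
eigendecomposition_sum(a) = [[-0.19+0.00j,(0.12-0j),(0.06-0j)], [-1.63+0.00j,1.04-0.00j,0.55-0.00j], [(0.1-0j),(-0.07+0j),(-0.03+0j)]] + [[0.40+0.28j,-0.07-0.05j,(-0.44-0.23j)],[(0.46+0.34j),(-0.08-0.06j),-0.50-0.30j],[(0.34+0.17j),-0.06-0.03j,(-0.36-0.13j)]] + [[0.40-0.28j, (-0.07+0.05j), (-0.44+0.23j)], [0.46-0.34j, (-0.08+0.06j), (-0.5+0.3j)], [0.34-0.17j, (-0.06+0.03j), (-0.36+0.13j)]]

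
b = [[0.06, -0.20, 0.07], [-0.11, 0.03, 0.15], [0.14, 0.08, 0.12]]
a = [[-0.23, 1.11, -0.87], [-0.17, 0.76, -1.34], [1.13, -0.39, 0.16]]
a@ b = [[-0.26, 0.01, 0.05], [-0.28, -0.05, -0.06], [0.13, -0.22, 0.04]]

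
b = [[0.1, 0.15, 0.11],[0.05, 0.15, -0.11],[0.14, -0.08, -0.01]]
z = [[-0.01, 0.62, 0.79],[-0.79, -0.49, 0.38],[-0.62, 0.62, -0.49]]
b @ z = [[-0.19, 0.06, 0.08], [-0.05, -0.11, 0.15], [0.07, 0.12, 0.09]]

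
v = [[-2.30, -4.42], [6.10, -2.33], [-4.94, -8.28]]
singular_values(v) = [10.93, 6.41]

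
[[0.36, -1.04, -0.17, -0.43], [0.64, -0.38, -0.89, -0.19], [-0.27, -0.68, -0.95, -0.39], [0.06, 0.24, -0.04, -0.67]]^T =[[0.36, 0.64, -0.27, 0.06], [-1.04, -0.38, -0.68, 0.24], [-0.17, -0.89, -0.95, -0.04], [-0.43, -0.19, -0.39, -0.67]]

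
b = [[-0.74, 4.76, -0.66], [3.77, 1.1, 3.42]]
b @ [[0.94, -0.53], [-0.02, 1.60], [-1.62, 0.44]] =[[0.28,  7.72], [-2.02,  1.27]]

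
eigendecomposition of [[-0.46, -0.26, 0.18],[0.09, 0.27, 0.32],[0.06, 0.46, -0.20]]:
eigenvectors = [[-0.12,0.99,0.99], [0.82,-0.10,-0.14], [0.55,-0.05,0.02]]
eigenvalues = [0.47, -0.44, -0.42]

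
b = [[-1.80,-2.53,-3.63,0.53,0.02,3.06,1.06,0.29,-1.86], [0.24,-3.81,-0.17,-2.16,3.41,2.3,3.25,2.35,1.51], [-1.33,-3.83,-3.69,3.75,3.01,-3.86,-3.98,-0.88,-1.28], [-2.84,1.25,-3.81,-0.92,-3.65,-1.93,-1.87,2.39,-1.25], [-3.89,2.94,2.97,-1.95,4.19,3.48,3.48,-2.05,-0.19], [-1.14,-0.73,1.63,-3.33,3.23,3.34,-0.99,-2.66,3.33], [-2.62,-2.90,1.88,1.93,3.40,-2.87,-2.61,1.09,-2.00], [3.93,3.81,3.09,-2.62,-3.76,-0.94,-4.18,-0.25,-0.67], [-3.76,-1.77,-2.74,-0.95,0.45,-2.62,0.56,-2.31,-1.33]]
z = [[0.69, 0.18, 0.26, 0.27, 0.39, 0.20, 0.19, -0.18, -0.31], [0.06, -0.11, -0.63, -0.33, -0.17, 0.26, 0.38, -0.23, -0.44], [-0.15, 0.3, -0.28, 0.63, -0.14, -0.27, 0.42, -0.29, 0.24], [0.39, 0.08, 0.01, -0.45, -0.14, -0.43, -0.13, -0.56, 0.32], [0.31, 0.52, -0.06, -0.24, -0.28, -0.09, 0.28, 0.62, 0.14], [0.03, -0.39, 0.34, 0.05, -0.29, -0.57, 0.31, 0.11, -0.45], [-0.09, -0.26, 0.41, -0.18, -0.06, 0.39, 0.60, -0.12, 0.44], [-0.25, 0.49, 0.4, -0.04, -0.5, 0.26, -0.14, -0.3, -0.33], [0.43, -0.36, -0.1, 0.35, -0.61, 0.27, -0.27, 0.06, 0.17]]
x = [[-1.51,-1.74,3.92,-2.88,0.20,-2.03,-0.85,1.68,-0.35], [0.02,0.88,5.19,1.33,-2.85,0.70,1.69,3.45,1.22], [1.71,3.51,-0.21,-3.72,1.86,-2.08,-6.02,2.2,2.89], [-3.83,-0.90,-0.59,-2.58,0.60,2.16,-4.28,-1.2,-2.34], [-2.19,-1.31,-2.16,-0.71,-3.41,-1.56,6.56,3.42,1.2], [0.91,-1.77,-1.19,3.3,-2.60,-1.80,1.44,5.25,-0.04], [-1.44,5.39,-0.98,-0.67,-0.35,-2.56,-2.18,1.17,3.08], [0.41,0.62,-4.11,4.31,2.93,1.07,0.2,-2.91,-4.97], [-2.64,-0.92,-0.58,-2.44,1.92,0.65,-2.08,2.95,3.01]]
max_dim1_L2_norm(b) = 9.29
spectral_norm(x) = 13.35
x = b @ z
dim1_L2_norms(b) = [6.09, 7.39, 9.29, 7.27, 9.08, 7.5, 7.37, 8.91, 6.34]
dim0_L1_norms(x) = [14.66, 17.04, 18.93, 21.94, 16.72, 14.61, 25.3, 24.23, 19.1]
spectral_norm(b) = 13.37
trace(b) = -6.88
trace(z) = -0.53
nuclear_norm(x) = 60.04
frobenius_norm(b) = 23.31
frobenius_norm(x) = 23.28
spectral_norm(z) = 1.01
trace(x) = -10.71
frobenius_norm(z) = 3.00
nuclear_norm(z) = 9.00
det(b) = 4340224.10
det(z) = 1.00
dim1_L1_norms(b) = [14.78, 19.2, 25.61, 19.91, 25.14, 20.38, 21.3, 23.25, 16.49]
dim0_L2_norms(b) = [8.12, 8.51, 8.57, 6.8, 9.38, 8.52, 8.29, 5.47, 5.13]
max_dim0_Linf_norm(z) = 0.69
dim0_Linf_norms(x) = [3.83, 5.39, 5.19, 4.31, 3.41, 2.56, 6.56, 5.25, 4.97]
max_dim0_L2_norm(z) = 1.0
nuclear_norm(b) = 60.08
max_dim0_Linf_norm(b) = 4.19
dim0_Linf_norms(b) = [3.93, 3.83, 3.81, 3.75, 4.19, 3.86, 4.18, 2.66, 3.33]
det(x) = 4341605.80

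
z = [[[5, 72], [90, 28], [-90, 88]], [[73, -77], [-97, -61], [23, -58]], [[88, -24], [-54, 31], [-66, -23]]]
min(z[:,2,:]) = -90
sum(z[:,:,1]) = -24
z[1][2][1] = -58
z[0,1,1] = 28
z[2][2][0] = -66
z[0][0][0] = 5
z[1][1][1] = -61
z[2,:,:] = [[88, -24], [-54, 31], [-66, -23]]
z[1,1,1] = -61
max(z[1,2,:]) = 23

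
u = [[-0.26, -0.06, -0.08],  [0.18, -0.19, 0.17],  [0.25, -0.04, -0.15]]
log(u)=[[-2.13+0.93j, -0.56+0.69j, (-1.09-0.44j)], [(2.69+1.95j), -1.15+1.44j, 1.85-0.92j], [2.65-1.63j, (-0.79-1.2j), -0.82+0.77j]]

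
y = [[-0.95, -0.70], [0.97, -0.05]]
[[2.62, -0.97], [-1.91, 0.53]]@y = [[-3.43, -1.79], [2.33, 1.31]]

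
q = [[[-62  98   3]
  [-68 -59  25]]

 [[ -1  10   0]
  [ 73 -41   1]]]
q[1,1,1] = -41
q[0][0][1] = 98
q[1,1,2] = 1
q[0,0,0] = -62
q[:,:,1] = [[98, -59], [10, -41]]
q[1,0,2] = 0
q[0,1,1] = -59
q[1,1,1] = -41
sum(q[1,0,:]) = 9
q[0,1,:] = [-68, -59, 25]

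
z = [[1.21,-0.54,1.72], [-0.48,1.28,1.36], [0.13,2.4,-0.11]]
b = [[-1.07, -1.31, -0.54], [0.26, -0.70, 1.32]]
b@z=[[-0.74,-2.40,-3.56], [0.82,2.13,-0.65]]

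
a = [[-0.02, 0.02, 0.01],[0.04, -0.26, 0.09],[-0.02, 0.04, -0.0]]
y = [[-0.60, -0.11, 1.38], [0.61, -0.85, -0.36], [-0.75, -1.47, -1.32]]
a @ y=[[0.02, -0.03, -0.05],  [-0.25, 0.08, 0.03],  [0.04, -0.03, -0.04]]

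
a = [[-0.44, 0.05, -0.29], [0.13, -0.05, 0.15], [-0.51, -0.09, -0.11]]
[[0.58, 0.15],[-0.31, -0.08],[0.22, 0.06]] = a @ [[0.61, 0.15],[-1.89, -0.48],[-3.25, -0.82]]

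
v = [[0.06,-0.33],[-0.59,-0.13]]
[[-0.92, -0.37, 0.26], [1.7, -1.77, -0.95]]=v@[[-3.36, 2.64, 1.71],[2.19, 1.60, -0.49]]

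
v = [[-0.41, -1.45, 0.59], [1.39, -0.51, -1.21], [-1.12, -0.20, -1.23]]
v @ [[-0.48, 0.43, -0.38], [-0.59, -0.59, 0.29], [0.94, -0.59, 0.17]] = [[1.61, 0.33, -0.16],[-1.50, 1.61, -0.88],[-0.50, 0.36, 0.16]]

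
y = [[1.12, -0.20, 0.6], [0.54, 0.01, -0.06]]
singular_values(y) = [1.36, 0.3]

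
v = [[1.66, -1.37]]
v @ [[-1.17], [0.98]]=[[-3.28]]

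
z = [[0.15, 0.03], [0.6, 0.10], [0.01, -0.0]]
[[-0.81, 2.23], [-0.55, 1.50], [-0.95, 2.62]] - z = [[-0.96, 2.20], [-1.15, 1.4], [-0.96, 2.62]]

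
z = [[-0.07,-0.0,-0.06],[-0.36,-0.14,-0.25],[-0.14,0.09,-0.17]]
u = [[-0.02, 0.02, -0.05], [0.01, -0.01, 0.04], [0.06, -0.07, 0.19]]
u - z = [[0.05, 0.02, 0.01], [0.37, 0.13, 0.29], [0.2, -0.16, 0.36]]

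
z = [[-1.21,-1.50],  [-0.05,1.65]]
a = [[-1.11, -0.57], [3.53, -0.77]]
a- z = [[0.10, 0.93], [3.58, -2.42]]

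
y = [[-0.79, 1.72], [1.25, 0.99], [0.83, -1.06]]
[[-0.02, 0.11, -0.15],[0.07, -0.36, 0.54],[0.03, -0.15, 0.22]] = y @ [[0.05, -0.25, 0.37], [0.01, -0.05, 0.08]]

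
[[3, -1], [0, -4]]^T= [[3, 0], [-1, -4]]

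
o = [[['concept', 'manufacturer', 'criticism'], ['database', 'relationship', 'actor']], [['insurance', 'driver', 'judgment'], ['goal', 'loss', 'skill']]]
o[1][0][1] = 'driver'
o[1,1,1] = 'loss'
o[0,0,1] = 'manufacturer'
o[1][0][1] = 'driver'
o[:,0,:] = [['concept', 'manufacturer', 'criticism'], ['insurance', 'driver', 'judgment']]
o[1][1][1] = 'loss'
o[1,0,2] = 'judgment'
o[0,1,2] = 'actor'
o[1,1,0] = 'goal'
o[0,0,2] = 'criticism'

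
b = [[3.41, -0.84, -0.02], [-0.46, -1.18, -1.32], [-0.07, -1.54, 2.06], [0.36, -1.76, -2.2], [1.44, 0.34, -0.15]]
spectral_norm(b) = 3.90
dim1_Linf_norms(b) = [3.41, 1.32, 2.06, 2.2, 1.44]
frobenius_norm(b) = 5.71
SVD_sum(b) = [[2.91, -1.21, -1.02],[0.38, -0.16, -0.13],[-0.12, 0.05, 0.04],[1.44, -0.60, -0.5],[1.04, -0.43, -0.37]] + [[0.49, 0.31, 1.02], [-0.69, -0.44, -1.44], [0.56, 0.36, 1.17], [-0.93, -0.60, -1.94], [0.23, 0.15, 0.49]] + [[0.01,0.05,-0.02],[-0.15,-0.58,0.25],[-0.51,-1.95,0.85],[-0.15,-0.57,0.25],[0.16,0.62,-0.27]]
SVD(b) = [[-0.85, -0.35, 0.02], [-0.11, 0.49, -0.26], [0.03, -0.4, -0.89], [-0.42, 0.67, -0.26], [-0.30, -0.17, 0.28]] @ diag([3.903878637285248, 3.3528234010422544, 2.469373772188269]) @ [[-0.88, 0.36, 0.31], [-0.42, -0.27, -0.87], [0.23, 0.89, -0.39]]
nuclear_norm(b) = 9.73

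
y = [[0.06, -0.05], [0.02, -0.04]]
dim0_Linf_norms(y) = [0.06, 0.05]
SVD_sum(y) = [[0.05, -0.06], [0.03, -0.03]] + [[0.01, 0.01],[-0.01, -0.01]]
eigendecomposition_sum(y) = [[0.06, -0.03], [0.01, -0.01]] + [[0.0, -0.02], [0.01, -0.03]]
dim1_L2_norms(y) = [0.08, 0.04]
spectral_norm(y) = 0.09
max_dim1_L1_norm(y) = 0.11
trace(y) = 0.02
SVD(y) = [[-0.88, -0.48], [-0.48, 0.88]] @ diag([0.08860208199095533, 0.015800983098150163]) @ [[-0.70, 0.71], [-0.71, -0.7]]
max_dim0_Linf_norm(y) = 0.06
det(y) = -0.00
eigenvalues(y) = [0.05, -0.03]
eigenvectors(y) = [[0.98,0.49], [0.22,0.87]]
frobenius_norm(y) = 0.09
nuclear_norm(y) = 0.10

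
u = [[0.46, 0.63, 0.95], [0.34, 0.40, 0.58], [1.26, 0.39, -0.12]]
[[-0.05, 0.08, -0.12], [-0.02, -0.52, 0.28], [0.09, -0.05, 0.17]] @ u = [[-0.15, -0.05, 0.01],[0.17, -0.11, -0.35],[0.24, 0.1, 0.04]]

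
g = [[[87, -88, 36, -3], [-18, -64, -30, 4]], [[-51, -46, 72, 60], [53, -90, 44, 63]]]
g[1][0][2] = 72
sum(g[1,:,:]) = 105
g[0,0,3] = -3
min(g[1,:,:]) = -90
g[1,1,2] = 44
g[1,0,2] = 72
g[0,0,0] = 87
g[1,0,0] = -51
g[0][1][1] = -64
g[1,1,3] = 63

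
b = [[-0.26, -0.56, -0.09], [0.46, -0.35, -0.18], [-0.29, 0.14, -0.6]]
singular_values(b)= [0.71, 0.68, 0.5]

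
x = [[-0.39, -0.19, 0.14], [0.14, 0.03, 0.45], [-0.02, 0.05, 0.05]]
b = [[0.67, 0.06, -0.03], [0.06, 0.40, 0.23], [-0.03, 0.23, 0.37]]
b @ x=[[-0.25, -0.13, 0.12], [0.03, 0.01, 0.20], [0.04, 0.03, 0.12]]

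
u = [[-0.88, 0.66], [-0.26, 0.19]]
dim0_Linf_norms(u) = [0.88, 0.66]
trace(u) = -0.69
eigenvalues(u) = [-0.68, -0.01]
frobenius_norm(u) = 1.15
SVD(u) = [[-0.96,-0.28],  [-0.28,0.96]] @ diag([1.146161098115059, 0.0038389018849410736]) @ [[0.8, -0.60], [-0.60, -0.80]]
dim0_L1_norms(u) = [1.14, 0.85]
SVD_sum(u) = [[-0.88, 0.66], [-0.26, 0.19]] + [[0.0, 0.00], [-0.00, -0.00]]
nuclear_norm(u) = 1.15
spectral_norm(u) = 1.15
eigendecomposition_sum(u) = [[-0.88,0.67],  [-0.26,0.20]] + [[0.0, -0.01], [0.0, -0.01]]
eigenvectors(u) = [[-0.96, -0.6], [-0.29, -0.8]]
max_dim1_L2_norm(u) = 1.1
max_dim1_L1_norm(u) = 1.54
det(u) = 0.00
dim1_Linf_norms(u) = [0.88, 0.26]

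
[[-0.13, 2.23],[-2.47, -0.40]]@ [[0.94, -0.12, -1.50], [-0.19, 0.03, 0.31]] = [[-0.55, 0.08, 0.89], [-2.25, 0.28, 3.58]]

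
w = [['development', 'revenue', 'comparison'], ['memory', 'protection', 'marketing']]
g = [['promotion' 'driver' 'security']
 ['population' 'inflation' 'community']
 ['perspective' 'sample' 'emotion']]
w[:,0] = ['development', 'memory']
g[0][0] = 'promotion'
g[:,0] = ['promotion', 'population', 'perspective']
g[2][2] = 'emotion'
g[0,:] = ['promotion', 'driver', 'security']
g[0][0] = 'promotion'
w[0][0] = 'development'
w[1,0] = 'memory'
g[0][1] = 'driver'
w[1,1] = 'protection'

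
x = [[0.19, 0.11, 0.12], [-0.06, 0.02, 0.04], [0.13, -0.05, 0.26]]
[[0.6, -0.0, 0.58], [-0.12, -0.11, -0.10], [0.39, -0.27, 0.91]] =x @ [[2.46, 0.84, 2.52], [0.75, 0.08, -1.22], [0.43, -1.44, 1.99]]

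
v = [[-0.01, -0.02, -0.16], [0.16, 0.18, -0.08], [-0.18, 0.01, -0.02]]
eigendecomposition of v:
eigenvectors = [[(0.66+0j), 0.06-0.23j, (0.06+0.23j)], [(-0.13+0j), (-0.94+0j), -0.94-0.00j], [(0.74+0j), (-0.03+0.23j), -0.03-0.23j]]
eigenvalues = [(-0.18+0j), (0.17+0.06j), (0.17-0.06j)]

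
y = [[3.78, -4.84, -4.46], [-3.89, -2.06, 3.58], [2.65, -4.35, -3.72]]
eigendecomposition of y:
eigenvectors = [[0.80+0.00j, 0.67-0.02j, (0.67+0.02j)], [-0.27+0.00j, 0.15-0.08j, 0.15+0.08j], [0.54+0.00j, 0.73+0.00j, 0.73-0.00j]]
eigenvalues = [(2.41+0j), (-2.21+0.4j), (-2.21-0.4j)]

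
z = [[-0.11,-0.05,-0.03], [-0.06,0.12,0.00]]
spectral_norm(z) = 0.13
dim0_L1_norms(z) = [0.17, 0.17, 0.03]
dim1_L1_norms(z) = [0.19, 0.18]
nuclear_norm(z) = 0.26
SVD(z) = [[0.22, 0.98], [0.98, -0.22]] @ diag([0.1346719809848589, 0.12394941523707886]) @ [[-0.62,0.79,-0.05], [-0.76,-0.61,-0.24]]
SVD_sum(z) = [[-0.02, 0.02, -0.00], [-0.08, 0.10, -0.01]] + [[-0.09, -0.07, -0.03], [0.02, 0.02, 0.01]]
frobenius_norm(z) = 0.18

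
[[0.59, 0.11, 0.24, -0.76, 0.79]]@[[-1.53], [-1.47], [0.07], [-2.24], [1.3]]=[[1.68]]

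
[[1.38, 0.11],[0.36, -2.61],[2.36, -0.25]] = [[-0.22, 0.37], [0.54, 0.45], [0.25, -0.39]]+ [[1.6, -0.26], [-0.18, -3.06], [2.11, 0.14]]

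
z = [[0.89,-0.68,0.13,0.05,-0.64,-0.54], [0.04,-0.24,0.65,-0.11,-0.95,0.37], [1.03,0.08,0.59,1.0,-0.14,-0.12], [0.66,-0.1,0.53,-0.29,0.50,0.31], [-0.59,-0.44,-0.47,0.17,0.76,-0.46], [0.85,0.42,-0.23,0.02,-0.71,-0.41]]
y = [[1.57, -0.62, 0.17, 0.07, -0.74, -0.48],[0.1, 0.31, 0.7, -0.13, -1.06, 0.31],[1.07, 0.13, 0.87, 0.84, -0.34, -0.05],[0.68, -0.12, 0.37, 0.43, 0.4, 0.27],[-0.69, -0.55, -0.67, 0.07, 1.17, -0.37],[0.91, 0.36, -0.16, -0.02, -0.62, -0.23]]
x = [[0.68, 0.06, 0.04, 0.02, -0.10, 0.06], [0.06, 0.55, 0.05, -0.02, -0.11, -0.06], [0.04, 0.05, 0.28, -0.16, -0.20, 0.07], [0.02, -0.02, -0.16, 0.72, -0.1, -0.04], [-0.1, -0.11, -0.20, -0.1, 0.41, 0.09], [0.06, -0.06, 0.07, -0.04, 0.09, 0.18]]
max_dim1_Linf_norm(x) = 0.72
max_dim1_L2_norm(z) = 1.57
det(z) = -0.19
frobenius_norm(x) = 1.35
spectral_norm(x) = 0.80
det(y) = 0.01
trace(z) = 1.30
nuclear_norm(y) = 6.89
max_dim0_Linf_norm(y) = 1.57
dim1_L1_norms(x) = [0.96, 0.85, 0.8, 1.06, 1.01, 0.5]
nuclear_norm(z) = 6.80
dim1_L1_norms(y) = [3.65, 2.61, 3.3, 2.27, 3.52, 2.3]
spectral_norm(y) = 2.93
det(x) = 0.00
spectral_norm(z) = 2.28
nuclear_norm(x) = 2.82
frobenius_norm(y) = 3.66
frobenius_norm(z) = 3.21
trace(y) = 4.12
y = x + z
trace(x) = 2.82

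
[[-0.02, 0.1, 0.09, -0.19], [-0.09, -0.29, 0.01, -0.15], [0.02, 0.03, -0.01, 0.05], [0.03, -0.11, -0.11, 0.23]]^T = [[-0.02, -0.09, 0.02, 0.03], [0.10, -0.29, 0.03, -0.11], [0.09, 0.01, -0.01, -0.11], [-0.19, -0.15, 0.05, 0.23]]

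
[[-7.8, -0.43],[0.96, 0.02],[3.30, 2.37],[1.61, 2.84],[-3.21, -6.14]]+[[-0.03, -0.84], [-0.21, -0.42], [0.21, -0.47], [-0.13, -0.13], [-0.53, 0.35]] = [[-7.83, -1.27], [0.75, -0.40], [3.51, 1.90], [1.48, 2.71], [-3.74, -5.79]]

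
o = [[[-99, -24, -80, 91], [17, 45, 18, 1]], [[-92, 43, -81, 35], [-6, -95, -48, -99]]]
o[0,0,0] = -99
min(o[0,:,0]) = -99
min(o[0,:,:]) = -99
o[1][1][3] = -99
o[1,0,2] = -81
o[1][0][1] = 43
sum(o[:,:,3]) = 28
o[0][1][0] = 17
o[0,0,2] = -80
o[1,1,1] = -95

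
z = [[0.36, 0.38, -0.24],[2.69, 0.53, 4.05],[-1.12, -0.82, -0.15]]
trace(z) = 0.74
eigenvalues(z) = [(-0.01+0j), (0.37+1.4j), (0.37-1.4j)]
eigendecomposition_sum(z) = [[(-0.01+0j), (-0-0j), -0.01+0.00j], [0.02-0.00j, 0.00+0.00j, 0.01-0.00j], [0.01-0.00j, 0.00+0.00j, 0.00-0.00j]] + [[(0.19-0.46j), 0.19-0.14j, (-0.12-0.56j)],[1.34+1.12j, (0.26+0.79j), (2.02+0.22j)],[(-0.56+0.72j), (-0.41+0.15j), (-0.08+1.06j)]] + [[0.19+0.46j, (0.19+0.14j), -0.12+0.56j], [(1.34-1.12j), (0.26-0.79j), 2.02-0.22j], [(-0.56-0.72j), (-0.41-0.15j), (-0.08-1.06j)]]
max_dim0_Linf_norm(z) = 4.05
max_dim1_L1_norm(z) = 7.27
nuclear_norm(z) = 6.21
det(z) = -0.02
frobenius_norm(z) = 5.12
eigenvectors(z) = [[(0.59+0j), -0.07-0.23j, -0.07+0.23j], [(-0.75+0j), 0.86+0.00j, (0.86-0j)], [(-0.29+0j), (0.02+0.45j), 0.02-0.45j]]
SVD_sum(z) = [[0.04, 0.01, 0.05], [2.80, 0.66, 3.95], [-0.50, -0.12, -0.71]] + [[0.32, 0.37, -0.29], [-0.11, -0.13, 0.1], [-0.62, -0.70, 0.56]] + [[-0.0,  0.00,  0.0],[-0.0,  0.00,  0.0],[-0.0,  0.0,  0.0]]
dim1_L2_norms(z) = [0.58, 4.89, 1.4]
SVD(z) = [[-0.01, 0.46, 0.89],[-0.98, -0.16, 0.07],[0.18, -0.87, 0.45]] @ diag([4.964680880768407, 1.245928028518894, 0.002664560685328585]) @ [[-0.57, -0.14, -0.81], [0.57, 0.65, -0.51], [-0.59, 0.75, 0.29]]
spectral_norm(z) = 4.96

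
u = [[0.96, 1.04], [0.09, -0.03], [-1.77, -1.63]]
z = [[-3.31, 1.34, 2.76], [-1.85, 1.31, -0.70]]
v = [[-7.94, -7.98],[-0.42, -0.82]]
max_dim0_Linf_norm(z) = 3.31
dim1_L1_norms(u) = [2.0, 0.12, 3.4]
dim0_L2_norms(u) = [2.02, 1.93]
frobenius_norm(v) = 11.29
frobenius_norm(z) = 5.10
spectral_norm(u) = 2.79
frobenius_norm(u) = 2.79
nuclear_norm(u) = 2.92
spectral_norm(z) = 4.74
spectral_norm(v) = 11.29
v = z @ u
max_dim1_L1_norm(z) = 7.41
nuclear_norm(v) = 11.57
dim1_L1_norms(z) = [7.41, 3.86]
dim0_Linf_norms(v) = [7.94, 7.98]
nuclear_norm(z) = 6.62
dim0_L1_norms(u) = [2.82, 2.7]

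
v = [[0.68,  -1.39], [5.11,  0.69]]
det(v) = 7.57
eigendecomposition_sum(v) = [[(0.34+1.33j), (-0.69+0.18j)], [2.56-0.66j, (0.34+1.33j)]] + [[(0.34-1.33j),  (-0.69-0.18j)], [(2.56+0.66j),  (0.34-1.33j)]]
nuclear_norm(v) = 6.64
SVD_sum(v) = [[0.53, 0.06], [5.13, 0.54]] + [[0.15,  -1.45], [-0.02,  0.15]]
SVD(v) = [[-0.10, -0.99], [-0.99, 0.10]] @ diag([5.1814107909881235, 1.4613973501521889]) @ [[-0.99, -0.11], [-0.11, 0.99]]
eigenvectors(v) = [[-0.46j,0.46j], [(-0.89+0j),(-0.89-0j)]]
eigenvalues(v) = [(0.68+2.67j), (0.68-2.67j)]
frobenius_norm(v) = 5.38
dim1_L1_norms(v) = [2.07, 5.8]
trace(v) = 1.37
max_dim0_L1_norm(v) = 5.79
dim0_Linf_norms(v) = [5.11, 1.39]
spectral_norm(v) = 5.18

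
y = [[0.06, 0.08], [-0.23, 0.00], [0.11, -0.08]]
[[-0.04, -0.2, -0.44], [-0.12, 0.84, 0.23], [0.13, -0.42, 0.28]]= y @ [[0.53, -3.66, -0.99], [-0.93, 0.21, -4.81]]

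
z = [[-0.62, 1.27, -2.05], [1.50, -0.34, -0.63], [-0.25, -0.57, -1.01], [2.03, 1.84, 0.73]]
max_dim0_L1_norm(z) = 4.42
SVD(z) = [[-0.25, 0.93, -0.17],[0.24, 0.16, 0.88],[-0.29, 0.17, 0.41],[0.89, 0.28, -0.16]] @ diag([3.0721564523100993, 2.517116891280979, 1.623322915552356]) @ [[0.78, 0.45, 0.43], [0.07, 0.61, -0.79], [0.62, -0.64, -0.45]]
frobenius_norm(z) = 4.29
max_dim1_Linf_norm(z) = 2.05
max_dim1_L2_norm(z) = 2.84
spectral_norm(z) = 3.07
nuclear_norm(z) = 7.21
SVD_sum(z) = [[-0.61, -0.35, -0.33], [0.59, 0.34, 0.32], [-0.69, -0.40, -0.38], [2.14, 1.24, 1.16]] + [[0.17, 1.44, -1.84], [0.03, 0.24, -0.31], [0.03, 0.26, -0.33], [0.05, 0.43, -0.55]] + [[-0.17, 0.18, 0.13], [0.88, -0.92, -0.64], [0.41, -0.43, -0.30], [-0.16, 0.17, 0.12]]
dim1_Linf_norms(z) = [2.05, 1.5, 1.01, 2.03]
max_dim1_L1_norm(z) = 4.6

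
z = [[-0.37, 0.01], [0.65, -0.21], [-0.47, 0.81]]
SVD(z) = [[-0.25,0.52], [0.55,-0.62], [-0.80,-0.59]] @ diag([1.123714174518267, 0.4667616672207879]) @ [[0.73, -0.68],[-0.68, -0.73]]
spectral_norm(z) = 1.12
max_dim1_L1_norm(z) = 1.28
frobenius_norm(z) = 1.22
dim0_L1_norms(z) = [1.49, 1.03]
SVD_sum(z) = [[-0.20, 0.19], [0.45, -0.42], [-0.66, 0.61]] + [[-0.17, -0.18], [0.2, 0.21], [0.19, 0.20]]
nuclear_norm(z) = 1.59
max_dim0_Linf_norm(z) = 0.81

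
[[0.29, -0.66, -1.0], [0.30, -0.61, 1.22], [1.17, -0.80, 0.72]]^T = [[0.29, 0.3, 1.17], [-0.66, -0.61, -0.80], [-1.00, 1.22, 0.72]]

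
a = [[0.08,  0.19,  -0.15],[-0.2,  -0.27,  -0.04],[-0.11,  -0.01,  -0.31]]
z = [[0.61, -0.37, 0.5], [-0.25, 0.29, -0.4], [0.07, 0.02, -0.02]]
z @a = [[0.07, 0.21, -0.23], [-0.03, -0.12, 0.15], [0.00, 0.01, -0.01]]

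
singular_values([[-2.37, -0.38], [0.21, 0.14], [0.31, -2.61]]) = [2.64, 2.4]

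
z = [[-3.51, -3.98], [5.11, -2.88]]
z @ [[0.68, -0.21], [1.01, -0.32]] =[[-6.41, 2.01], [0.57, -0.15]]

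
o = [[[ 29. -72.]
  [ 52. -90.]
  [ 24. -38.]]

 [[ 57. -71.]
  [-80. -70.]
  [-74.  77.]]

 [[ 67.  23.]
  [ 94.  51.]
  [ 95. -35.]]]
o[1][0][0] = 57.0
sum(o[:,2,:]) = 49.0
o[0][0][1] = -72.0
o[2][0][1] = 23.0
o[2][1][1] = 51.0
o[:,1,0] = [52.0, -80.0, 94.0]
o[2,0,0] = 67.0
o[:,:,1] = [[-72.0, -90.0, -38.0], [-71.0, -70.0, 77.0], [23.0, 51.0, -35.0]]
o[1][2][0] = -74.0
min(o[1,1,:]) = -80.0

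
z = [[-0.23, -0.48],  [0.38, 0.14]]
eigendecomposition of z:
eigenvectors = [[0.75+0.00j, (0.75-0j)], [-0.29-0.60j, -0.29+0.60j]]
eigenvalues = [(-0.04+0.38j), (-0.04-0.38j)]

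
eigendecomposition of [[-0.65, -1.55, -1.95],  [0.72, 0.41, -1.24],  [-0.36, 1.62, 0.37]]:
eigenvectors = [[(-0.92+0j),0.60+0.00j,0.60-0.00j], [0.14+0.00j,(0.14-0.58j),0.14+0.58j], [-0.36+0.00j,(-0.52-0.09j),-0.52+0.09j]]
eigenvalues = [(-1.18+0j), (0.65+1.78j), (0.65-1.78j)]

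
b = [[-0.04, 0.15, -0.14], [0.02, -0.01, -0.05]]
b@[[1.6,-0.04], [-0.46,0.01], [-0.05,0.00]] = [[-0.13,0.00], [0.04,-0.0]]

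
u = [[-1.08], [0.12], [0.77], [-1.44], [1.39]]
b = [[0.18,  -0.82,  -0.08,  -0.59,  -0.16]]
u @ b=[[-0.19, 0.89, 0.09, 0.64, 0.17], [0.02, -0.10, -0.01, -0.07, -0.02], [0.14, -0.63, -0.06, -0.45, -0.12], [-0.26, 1.18, 0.12, 0.85, 0.23], [0.25, -1.14, -0.11, -0.82, -0.22]]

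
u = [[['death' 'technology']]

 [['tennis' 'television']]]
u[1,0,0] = 'tennis'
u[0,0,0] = 'death'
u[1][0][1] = 'television'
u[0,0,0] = 'death'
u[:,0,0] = ['death', 'tennis']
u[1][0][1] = 'television'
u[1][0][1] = 'television'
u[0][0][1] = 'technology'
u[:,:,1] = [['technology'], ['television']]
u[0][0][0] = 'death'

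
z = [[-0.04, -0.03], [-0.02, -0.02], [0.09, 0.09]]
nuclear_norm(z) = 0.15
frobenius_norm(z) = 0.14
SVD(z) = [[-0.36, 0.93], [-0.20, -0.08], [0.91, 0.35]] @ diag([0.13948588594931566, 0.006609661181521228]) @ [[0.72, 0.69],  [-0.69, 0.72]]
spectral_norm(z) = 0.14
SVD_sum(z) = [[-0.04, -0.03], [-0.02, -0.02], [0.09, 0.09]] + [[-0.0, 0.00], [0.00, -0.0], [-0.0, 0.0]]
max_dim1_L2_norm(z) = 0.13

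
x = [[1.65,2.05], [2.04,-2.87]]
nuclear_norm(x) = 6.10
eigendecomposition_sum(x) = [[2.12,0.82], [0.82,0.32]] + [[-0.47,1.23],[1.22,-3.19]]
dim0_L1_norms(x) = [3.69, 4.92]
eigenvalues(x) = [2.44, -3.66]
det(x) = -8.92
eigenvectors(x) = [[0.93, -0.36], [0.36, 0.93]]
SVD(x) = [[-0.36, 0.93],[0.93, 0.36]] @ diag([3.6579091049094, 2.437868121991203]) @ [[0.36, -0.93], [0.93, 0.36]]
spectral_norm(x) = 3.66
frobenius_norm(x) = 4.40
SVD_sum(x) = [[-0.47, 1.24], [1.21, -3.19]] + [[2.12, 0.81], [0.83, 0.32]]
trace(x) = -1.22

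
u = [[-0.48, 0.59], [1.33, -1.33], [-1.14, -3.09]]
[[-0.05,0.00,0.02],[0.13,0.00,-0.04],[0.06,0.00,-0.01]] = u @ [[0.06, -0.0, -0.02], [-0.04, 0.0, 0.01]]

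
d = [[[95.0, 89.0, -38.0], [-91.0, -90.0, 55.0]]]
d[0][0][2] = -38.0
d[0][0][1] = 89.0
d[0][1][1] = -90.0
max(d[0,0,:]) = 95.0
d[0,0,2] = -38.0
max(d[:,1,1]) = -90.0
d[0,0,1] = 89.0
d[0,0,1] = 89.0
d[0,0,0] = 95.0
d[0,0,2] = -38.0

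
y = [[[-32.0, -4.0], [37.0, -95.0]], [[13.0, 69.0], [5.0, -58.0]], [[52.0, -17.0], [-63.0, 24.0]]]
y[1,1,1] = -58.0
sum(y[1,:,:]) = 29.0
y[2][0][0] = 52.0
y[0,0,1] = -4.0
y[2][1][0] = -63.0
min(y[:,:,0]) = -63.0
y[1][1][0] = 5.0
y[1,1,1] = -58.0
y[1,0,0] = 13.0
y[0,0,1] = -4.0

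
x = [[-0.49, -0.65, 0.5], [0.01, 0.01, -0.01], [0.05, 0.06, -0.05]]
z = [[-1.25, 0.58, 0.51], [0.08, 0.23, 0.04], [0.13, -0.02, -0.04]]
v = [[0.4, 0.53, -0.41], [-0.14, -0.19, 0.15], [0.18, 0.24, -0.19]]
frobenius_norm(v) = 0.90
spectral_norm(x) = 0.96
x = z @ v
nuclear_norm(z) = 1.72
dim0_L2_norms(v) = [0.46, 0.61, 0.48]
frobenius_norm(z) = 1.50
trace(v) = 0.02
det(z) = -0.00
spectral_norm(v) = 0.90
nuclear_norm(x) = 0.96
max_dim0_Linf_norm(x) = 0.65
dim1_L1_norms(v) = [1.34, 0.48, 0.61]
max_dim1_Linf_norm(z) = 1.25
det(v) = 0.00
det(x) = 0.00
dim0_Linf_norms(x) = [0.49, 0.65, 0.5]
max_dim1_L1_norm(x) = 1.64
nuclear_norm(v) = 0.91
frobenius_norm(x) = 0.96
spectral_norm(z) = 1.48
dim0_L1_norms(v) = [0.72, 0.96, 0.75]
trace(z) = -1.06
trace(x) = -0.53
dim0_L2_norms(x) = [0.49, 0.65, 0.5]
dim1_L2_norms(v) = [0.78, 0.28, 0.36]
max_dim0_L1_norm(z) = 1.46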